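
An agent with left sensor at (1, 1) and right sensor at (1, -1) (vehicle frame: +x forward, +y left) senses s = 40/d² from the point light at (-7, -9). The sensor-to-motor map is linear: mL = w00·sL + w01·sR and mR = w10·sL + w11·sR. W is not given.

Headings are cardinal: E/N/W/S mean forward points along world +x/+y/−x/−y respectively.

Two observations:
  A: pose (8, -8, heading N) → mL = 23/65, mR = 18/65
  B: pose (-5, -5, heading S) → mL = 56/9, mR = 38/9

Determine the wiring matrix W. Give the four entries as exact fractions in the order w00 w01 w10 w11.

obs A: pose=(8,-8,N) → sL=1/5, sR=2/13, mL=23/65, mR=18/65
obs B: pose=(-5,-5,S) → sL=20/9, sR=4, mL=56/9, mR=38/9
sensor matrix S = [[1/5, 2/13], [20/9, 4]]; det S = 268/585
solve [mL_A; mL_B] = S·[w00; w01] and [mR_A; mR_B] = S·[w10; w11]:
  w00 = 1, w01 = 1, w10 = 1, w11 = 1/2

1 1 1 1/2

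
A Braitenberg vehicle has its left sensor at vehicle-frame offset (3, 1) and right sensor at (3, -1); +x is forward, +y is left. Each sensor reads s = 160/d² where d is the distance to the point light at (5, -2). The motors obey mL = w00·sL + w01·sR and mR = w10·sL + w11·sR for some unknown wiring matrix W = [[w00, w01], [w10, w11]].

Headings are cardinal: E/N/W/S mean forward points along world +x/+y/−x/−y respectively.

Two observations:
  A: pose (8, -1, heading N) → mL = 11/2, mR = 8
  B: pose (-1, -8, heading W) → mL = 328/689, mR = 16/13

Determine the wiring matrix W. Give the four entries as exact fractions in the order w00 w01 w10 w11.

1 -1/2 1 0

obs A: pose=(8,-1,N) → sL=8, sR=5, mL=11/2, mR=8
obs B: pose=(-1,-8,W) → sL=16/13, sR=80/53, mL=328/689, mR=16/13
sensor matrix S = [[8, 5], [16/13, 80/53]]; det S = 4080/689
solve [mL_A; mL_B] = S·[w00; w01] and [mR_A; mR_B] = S·[w10; w11]:
  w00 = 1, w01 = -1/2, w10 = 1, w11 = 0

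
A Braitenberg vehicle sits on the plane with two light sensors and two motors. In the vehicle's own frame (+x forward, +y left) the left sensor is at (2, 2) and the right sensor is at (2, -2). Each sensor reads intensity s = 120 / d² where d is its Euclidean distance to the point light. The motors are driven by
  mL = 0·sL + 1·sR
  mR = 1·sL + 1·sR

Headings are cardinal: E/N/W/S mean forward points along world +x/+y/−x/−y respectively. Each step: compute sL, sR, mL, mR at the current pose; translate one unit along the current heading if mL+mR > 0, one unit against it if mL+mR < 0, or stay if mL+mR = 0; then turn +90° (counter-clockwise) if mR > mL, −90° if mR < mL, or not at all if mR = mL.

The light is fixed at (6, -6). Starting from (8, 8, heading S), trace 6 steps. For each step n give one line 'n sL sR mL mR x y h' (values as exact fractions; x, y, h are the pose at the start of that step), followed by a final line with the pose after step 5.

n=0: pose=(8,8,S); sL=3/4, sR=5/6; mL=5/6, mR=19/12; mL+mR=29/12 → advance +1; mR−mL=3/4 → turn +1·90°
n=1: pose=(8,7,E); sL=120/241, sR=120/137; mL=120/137, mR=45360/33017; mL+mR=74280/33017 → advance +1; mR−mL=120/241 → turn +1·90°
n=2: pose=(9,7,N); sL=60/113, sR=12/25; mL=12/25, mR=2856/2825; mL+mR=4212/2825 → advance +1; mR−mL=60/113 → turn +1·90°
n=3: pose=(9,8,W); sL=24/29, sR=120/257; mL=120/257, mR=9648/7453; mL+mR=13128/7453 → advance +1; mR−mL=24/29 → turn +1·90°
n=4: pose=(8,8,S); sL=3/4, sR=5/6; mL=5/6, mR=19/12; mL+mR=29/12 → advance +1; mR−mL=3/4 → turn +1·90°
n=5: pose=(8,7,E); sL=120/241, sR=120/137; mL=120/137, mR=45360/33017; mL+mR=74280/33017 → advance +1; mR−mL=120/241 → turn +1·90°

0 3/4 5/6 5/6 19/12 8 8 S
1 120/241 120/137 120/137 45360/33017 8 7 E
2 60/113 12/25 12/25 2856/2825 9 7 N
3 24/29 120/257 120/257 9648/7453 9 8 W
4 3/4 5/6 5/6 19/12 8 8 S
5 120/241 120/137 120/137 45360/33017 8 7 E
final 9 7 N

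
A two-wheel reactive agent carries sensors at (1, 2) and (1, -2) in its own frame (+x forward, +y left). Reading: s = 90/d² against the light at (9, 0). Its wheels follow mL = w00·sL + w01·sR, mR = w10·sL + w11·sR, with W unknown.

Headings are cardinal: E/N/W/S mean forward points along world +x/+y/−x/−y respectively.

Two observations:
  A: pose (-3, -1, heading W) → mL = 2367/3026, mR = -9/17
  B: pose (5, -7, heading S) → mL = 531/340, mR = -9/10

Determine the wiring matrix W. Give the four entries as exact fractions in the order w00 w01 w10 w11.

1/2 1 0 -1

obs A: pose=(-3,-1,W) → sL=45/89, sR=9/17, mL=2367/3026, mR=-9/17
obs B: pose=(5,-7,S) → sL=45/34, sR=9/10, mL=531/340, mR=-9/10
sensor matrix S = [[45/89, 9/17], [45/34, 9/10]]; det S = -6318/25721
solve [mL_A; mL_B] = S·[w00; w01] and [mR_A; mR_B] = S·[w10; w11]:
  w00 = 1/2, w01 = 1, w10 = 0, w11 = -1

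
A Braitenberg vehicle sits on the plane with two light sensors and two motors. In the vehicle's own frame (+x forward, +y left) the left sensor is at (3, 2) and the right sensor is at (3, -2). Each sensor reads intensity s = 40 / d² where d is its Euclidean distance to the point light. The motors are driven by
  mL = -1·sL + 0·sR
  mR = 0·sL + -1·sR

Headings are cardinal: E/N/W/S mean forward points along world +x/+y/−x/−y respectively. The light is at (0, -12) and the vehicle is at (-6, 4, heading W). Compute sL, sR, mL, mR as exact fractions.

left sensor world pos  = (-9, 2); dL² = 277
right sensor world pos = (-9, 6); dR² = 405
sL = 40/277 = 40/277
sR = 40/405 = 8/81
mL = -1·sL + 0·sR = -40/277
mR = 0·sL + -1·sR = -8/81

40/277 8/81 -40/277 -8/81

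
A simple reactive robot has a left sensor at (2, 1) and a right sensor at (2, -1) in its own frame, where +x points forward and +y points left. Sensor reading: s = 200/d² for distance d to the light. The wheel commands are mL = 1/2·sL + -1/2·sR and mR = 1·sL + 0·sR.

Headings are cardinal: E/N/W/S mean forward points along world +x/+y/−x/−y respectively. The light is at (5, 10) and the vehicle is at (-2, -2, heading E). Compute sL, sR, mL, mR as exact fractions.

100/73 100/97 1200/7081 100/73

left sensor world pos  = (0, -1); dL² = 146
right sensor world pos = (0, -3); dR² = 194
sL = 200/146 = 100/73
sR = 200/194 = 100/97
mL = 1/2·sL + -1/2·sR = 1200/7081
mR = 1·sL + 0·sR = 100/73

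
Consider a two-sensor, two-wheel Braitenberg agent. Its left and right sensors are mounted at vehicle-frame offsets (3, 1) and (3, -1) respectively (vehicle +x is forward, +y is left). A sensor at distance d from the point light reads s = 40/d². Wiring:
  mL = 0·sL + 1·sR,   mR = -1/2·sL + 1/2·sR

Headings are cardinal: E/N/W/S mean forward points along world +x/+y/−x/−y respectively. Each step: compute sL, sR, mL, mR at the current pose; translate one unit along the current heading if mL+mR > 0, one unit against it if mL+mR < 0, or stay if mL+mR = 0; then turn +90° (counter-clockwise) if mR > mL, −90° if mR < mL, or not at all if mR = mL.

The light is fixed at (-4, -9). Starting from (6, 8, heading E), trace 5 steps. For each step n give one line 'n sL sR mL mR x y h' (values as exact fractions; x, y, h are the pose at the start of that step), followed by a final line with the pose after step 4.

0 40/493 8/85 8/85 16/2465 6 8 E
1 2/17 5/37 5/37 11/1258 7 8 S
2 40/289 40/353 40/353 -1280/102017 7 7 W
3 20/221 20/241 20/241 -200/53261 6 7 N
4 40/493 8/85 8/85 16/2465 6 8 E
final 7 8 S

n=0: pose=(6,8,E); sL=40/493, sR=8/85; mL=8/85, mR=16/2465; mL+mR=248/2465 → advance +1; mR−mL=-216/2465 → turn -1·90°
n=1: pose=(7,8,S); sL=2/17, sR=5/37; mL=5/37, mR=11/1258; mL+mR=181/1258 → advance +1; mR−mL=-159/1258 → turn -1·90°
n=2: pose=(7,7,W); sL=40/289, sR=40/353; mL=40/353, mR=-1280/102017; mL+mR=10280/102017 → advance +1; mR−mL=-12840/102017 → turn -1·90°
n=3: pose=(6,7,N); sL=20/221, sR=20/241; mL=20/241, mR=-200/53261; mL+mR=4220/53261 → advance +1; mR−mL=-4620/53261 → turn -1·90°
n=4: pose=(6,8,E); sL=40/493, sR=8/85; mL=8/85, mR=16/2465; mL+mR=248/2465 → advance +1; mR−mL=-216/2465 → turn -1·90°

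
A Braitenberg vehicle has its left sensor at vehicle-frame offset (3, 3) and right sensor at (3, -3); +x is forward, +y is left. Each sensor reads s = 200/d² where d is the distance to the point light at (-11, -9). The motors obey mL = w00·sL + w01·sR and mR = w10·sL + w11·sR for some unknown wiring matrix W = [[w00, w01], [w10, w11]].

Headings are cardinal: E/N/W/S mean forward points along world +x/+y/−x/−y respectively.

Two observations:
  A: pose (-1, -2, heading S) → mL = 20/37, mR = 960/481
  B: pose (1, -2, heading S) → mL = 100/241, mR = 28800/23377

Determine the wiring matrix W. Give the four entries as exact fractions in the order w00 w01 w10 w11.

1/2 0 -1 1

obs A: pose=(-1,-2,S) → sL=40/37, sR=40/13, mL=20/37, mR=960/481
obs B: pose=(1,-2,S) → sL=200/241, sR=200/97, mL=100/241, mR=28800/23377
sensor matrix S = [[40/37, 40/13], [200/241, 200/97]]; det S = -3648000/11244337
solve [mL_A; mL_B] = S·[w00; w01] and [mR_A; mR_B] = S·[w10; w11]:
  w00 = 1/2, w01 = 0, w10 = -1, w11 = 1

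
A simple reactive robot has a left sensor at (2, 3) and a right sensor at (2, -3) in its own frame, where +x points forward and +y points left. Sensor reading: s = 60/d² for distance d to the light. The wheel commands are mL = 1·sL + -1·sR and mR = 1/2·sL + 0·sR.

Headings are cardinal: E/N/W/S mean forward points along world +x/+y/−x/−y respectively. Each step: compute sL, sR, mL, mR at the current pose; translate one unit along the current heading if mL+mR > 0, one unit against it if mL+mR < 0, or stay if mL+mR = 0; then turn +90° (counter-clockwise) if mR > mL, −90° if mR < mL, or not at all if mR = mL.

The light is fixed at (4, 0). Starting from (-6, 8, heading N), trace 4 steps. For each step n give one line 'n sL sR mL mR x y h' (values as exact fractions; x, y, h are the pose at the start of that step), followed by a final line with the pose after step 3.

n=0: pose=(-6,8,N); sL=60/269, sR=60/149; mL=-7200/40081, mR=30/269; mL+mR=-2730/40081 → advance -1; mR−mL=11670/40081 → turn +1·90°
n=1: pose=(-6,7,W); sL=3/8, sR=15/61; mL=63/488, mR=3/16; mL+mR=309/976 → advance +1; mR−mL=57/976 → turn +1·90°
n=2: pose=(-7,7,S); sL=60/89, sR=60/221; mL=7920/19669, mR=30/89; mL+mR=14550/19669 → advance +1; mR−mL=-1290/19669 → turn -1·90°
n=3: pose=(-7,6,W); sL=30/89, sR=6/25; mL=216/2225, mR=15/89; mL+mR=591/2225 → advance +1; mR−mL=159/2225 → turn +1·90°

0 60/269 60/149 -7200/40081 30/269 -6 8 N
1 3/8 15/61 63/488 3/16 -6 7 W
2 60/89 60/221 7920/19669 30/89 -7 7 S
3 30/89 6/25 216/2225 15/89 -7 6 W
final -8 6 S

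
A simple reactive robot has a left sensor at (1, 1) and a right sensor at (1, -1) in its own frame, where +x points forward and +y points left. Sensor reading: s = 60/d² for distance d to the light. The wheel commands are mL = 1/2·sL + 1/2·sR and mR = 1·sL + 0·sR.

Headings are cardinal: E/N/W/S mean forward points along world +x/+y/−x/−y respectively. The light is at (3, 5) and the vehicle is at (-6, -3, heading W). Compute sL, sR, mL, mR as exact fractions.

left sensor world pos  = (-7, -4); dL² = 181
right sensor world pos = (-7, -2); dR² = 149
sL = 60/181 = 60/181
sR = 60/149 = 60/149
mL = 1/2·sL + 1/2·sR = 9900/26969
mR = 1·sL + 0·sR = 60/181

60/181 60/149 9900/26969 60/181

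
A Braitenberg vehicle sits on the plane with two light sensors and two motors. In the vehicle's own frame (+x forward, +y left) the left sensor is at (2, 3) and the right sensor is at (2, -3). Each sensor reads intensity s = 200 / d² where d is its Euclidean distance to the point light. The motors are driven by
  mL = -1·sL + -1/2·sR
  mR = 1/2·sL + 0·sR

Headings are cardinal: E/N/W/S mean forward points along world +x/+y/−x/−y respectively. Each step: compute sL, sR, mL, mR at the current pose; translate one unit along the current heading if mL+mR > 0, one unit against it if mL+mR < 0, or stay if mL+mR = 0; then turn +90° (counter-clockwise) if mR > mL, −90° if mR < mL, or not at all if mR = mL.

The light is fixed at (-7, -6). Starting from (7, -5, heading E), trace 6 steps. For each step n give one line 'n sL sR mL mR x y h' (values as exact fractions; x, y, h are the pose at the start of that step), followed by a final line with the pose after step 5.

0 25/34 10/13 -495/442 25/68 7 -5 E
1 200/109 40/53 -12780/5777 100/109 6 -5 N
2 20/13 20/13 -30/13 10/13 6 -6 W
3 200/293 8/5 -2172/1465 100/293 7 -6 S
4 25/34 10/13 -495/442 25/68 7 -5 E
5 200/109 40/53 -12780/5777 100/109 6 -5 N
final 6 -6 W

n=0: pose=(7,-5,E); sL=25/34, sR=10/13; mL=-495/442, mR=25/68; mL+mR=-665/884 → advance -1; mR−mL=1315/884 → turn +1·90°
n=1: pose=(6,-5,N); sL=200/109, sR=40/53; mL=-12780/5777, mR=100/109; mL+mR=-7480/5777 → advance -1; mR−mL=18080/5777 → turn +1·90°
n=2: pose=(6,-6,W); sL=20/13, sR=20/13; mL=-30/13, mR=10/13; mL+mR=-20/13 → advance -1; mR−mL=40/13 → turn +1·90°
n=3: pose=(7,-6,S); sL=200/293, sR=8/5; mL=-2172/1465, mR=100/293; mL+mR=-1672/1465 → advance -1; mR−mL=2672/1465 → turn +1·90°
n=4: pose=(7,-5,E); sL=25/34, sR=10/13; mL=-495/442, mR=25/68; mL+mR=-665/884 → advance -1; mR−mL=1315/884 → turn +1·90°
n=5: pose=(6,-5,N); sL=200/109, sR=40/53; mL=-12780/5777, mR=100/109; mL+mR=-7480/5777 → advance -1; mR−mL=18080/5777 → turn +1·90°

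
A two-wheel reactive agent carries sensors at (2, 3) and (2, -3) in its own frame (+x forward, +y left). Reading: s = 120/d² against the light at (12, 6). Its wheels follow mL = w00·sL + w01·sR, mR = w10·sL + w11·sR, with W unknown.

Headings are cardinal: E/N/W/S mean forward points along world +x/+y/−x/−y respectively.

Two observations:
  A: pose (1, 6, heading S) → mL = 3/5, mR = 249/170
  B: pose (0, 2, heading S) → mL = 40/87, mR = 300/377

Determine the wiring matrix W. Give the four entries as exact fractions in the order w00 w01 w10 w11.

0 1 1 -1/2

obs A: pose=(1,6,S) → sL=30/17, sR=3/5, mL=3/5, mR=249/170
obs B: pose=(0,2,S) → sL=40/39, sR=40/87, mL=40/87, mR=300/377
sensor matrix S = [[30/17, 3/5], [40/39, 40/87]]; det S = 1256/6409
solve [mL_A; mL_B] = S·[w00; w01] and [mR_A; mR_B] = S·[w10; w11]:
  w00 = 0, w01 = 1, w10 = 1, w11 = -1/2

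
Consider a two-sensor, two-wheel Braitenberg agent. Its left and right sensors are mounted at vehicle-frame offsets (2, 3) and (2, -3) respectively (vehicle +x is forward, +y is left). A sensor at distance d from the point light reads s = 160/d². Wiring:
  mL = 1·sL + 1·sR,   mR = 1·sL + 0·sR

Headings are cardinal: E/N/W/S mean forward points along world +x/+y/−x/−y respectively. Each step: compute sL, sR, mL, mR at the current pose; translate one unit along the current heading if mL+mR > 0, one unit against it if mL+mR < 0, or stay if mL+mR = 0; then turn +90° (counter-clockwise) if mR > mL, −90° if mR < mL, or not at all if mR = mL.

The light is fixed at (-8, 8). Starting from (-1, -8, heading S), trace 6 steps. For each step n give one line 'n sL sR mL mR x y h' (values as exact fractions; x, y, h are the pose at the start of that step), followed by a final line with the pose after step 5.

n=0: pose=(-1,-8,S); sL=20/53, sR=8/17; mL=764/901, mR=20/53; mL+mR=1104/901 → advance +1; mR−mL=-8/17 → turn -1·90°
n=1: pose=(-1,-9,W); sL=32/85, sR=160/221; mL=1216/1105, mR=32/85; mL+mR=96/65 → advance +1; mR−mL=-160/221 → turn -1·90°
n=2: pose=(-2,-9,N); sL=80/117, sR=80/153; mL=800/663, mR=80/117; mL+mR=3760/1989 → advance +1; mR−mL=-80/153 → turn -1·90°
n=3: pose=(-2,-8,E); sL=160/233, sR=32/85; mL=21056/19805, mR=160/233; mL+mR=34656/19805 → advance +1; mR−mL=-32/85 → turn -1·90°
n=4: pose=(-1,-8,S); sL=20/53, sR=8/17; mL=764/901, mR=20/53; mL+mR=1104/901 → advance +1; mR−mL=-8/17 → turn -1·90°
n=5: pose=(-1,-9,W); sL=32/85, sR=160/221; mL=1216/1105, mR=32/85; mL+mR=96/65 → advance +1; mR−mL=-160/221 → turn -1·90°

0 20/53 8/17 764/901 20/53 -1 -8 S
1 32/85 160/221 1216/1105 32/85 -1 -9 W
2 80/117 80/153 800/663 80/117 -2 -9 N
3 160/233 32/85 21056/19805 160/233 -2 -8 E
4 20/53 8/17 764/901 20/53 -1 -8 S
5 32/85 160/221 1216/1105 32/85 -1 -9 W
final -2 -9 N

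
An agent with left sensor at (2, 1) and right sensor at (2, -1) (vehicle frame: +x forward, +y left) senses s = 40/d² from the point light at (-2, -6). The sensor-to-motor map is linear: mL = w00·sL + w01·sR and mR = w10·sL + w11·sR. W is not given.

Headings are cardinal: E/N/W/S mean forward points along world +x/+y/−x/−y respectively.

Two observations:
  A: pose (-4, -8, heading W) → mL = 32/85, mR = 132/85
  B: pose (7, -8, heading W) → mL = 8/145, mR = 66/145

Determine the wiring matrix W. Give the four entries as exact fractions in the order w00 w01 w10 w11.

-1/2 1/2 -1/2 1

obs A: pose=(-4,-8,W) → sL=8/5, sR=40/17, mL=32/85, mR=132/85
obs B: pose=(7,-8,W) → sL=20/29, sR=4/5, mL=8/145, mR=66/145
sensor matrix S = [[8/5, 40/17], [20/29, 4/5]]; det S = -4224/12325
solve [mL_A; mL_B] = S·[w00; w01] and [mR_A; mR_B] = S·[w10; w11]:
  w00 = -1/2, w01 = 1/2, w10 = -1/2, w11 = 1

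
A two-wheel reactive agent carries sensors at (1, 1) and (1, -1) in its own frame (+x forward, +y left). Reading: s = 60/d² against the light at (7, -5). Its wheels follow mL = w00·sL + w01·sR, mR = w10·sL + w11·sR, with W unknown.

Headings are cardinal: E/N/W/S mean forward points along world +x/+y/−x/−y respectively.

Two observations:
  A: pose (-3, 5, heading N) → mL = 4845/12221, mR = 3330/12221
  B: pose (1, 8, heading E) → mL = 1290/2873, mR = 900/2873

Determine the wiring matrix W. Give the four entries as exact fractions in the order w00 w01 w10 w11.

obs A: pose=(-3,5,N) → sL=30/121, sR=30/101, mL=4845/12221, mR=3330/12221
obs B: pose=(1,8,E) → sL=60/221, sR=60/169, mL=1290/2873, mR=900/2873
sensor matrix S = [[30/121, 30/101], [60/221, 60/169]]; det S = 259200/35110933
solve [mL_A; mL_B] = S·[w00; w01] and [mR_A; mR_B] = S·[w10; w11]:
  w00 = 1, w01 = 1/2, w10 = 1/2, w11 = 1/2

1 1/2 1/2 1/2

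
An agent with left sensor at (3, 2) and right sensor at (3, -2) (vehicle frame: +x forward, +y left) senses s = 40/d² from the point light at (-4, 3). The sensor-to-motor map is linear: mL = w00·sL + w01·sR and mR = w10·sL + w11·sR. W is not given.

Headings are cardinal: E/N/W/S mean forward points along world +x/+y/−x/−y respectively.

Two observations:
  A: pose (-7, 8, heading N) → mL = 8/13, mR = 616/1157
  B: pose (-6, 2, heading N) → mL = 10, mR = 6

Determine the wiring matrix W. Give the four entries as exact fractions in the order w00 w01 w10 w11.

0 1 1/2 1/2

obs A: pose=(-7,8,N) → sL=40/89, sR=8/13, mL=8/13, mR=616/1157
obs B: pose=(-6,2,N) → sL=2, sR=10, mL=10, mR=6
sensor matrix S = [[40/89, 8/13], [2, 10]]; det S = 3776/1157
solve [mL_A; mL_B] = S·[w00; w01] and [mR_A; mR_B] = S·[w10; w11]:
  w00 = 0, w01 = 1, w10 = 1/2, w11 = 1/2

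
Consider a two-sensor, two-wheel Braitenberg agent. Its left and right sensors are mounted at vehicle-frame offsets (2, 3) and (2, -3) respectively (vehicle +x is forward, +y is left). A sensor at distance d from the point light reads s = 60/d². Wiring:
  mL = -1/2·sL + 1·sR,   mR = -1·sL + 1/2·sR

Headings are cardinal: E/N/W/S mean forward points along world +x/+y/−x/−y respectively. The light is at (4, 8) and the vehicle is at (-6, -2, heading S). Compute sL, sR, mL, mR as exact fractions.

60/193 60/313 2190/60409 -12990/60409

left sensor world pos  = (-3, -4); dL² = 193
right sensor world pos = (-9, -4); dR² = 313
sL = 60/193 = 60/193
sR = 60/313 = 60/313
mL = -1/2·sL + 1·sR = 2190/60409
mR = -1·sL + 1/2·sR = -12990/60409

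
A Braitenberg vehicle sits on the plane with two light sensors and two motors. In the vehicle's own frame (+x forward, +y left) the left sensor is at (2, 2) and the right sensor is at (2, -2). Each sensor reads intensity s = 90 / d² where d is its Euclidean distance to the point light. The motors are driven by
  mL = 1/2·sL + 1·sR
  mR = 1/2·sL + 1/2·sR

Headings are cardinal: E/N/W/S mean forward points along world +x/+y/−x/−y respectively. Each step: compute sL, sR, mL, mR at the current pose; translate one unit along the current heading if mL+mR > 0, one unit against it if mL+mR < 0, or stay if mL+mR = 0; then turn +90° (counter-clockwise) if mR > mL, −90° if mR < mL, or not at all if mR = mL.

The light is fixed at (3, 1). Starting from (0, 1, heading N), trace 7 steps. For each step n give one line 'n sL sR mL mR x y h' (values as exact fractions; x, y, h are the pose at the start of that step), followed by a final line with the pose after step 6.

0 90/29 18 567/29 306/29 0 1 N
1 9 45 99/2 27 0 2 E
2 90 90/17 855/17 810/17 1 2 S
3 9/2 9/2 27/4 9/2 1 1 W
4 90/29 18 567/29 306/29 0 1 N
5 9 45 99/2 27 0 2 E
6 90 90/17 855/17 810/17 1 2 S
final 1 1 W

n=0: pose=(0,1,N); sL=90/29, sR=18; mL=567/29, mR=306/29; mL+mR=873/29 → advance +1; mR−mL=-9 → turn -1·90°
n=1: pose=(0,2,E); sL=9, sR=45; mL=99/2, mR=27; mL+mR=153/2 → advance +1; mR−mL=-45/2 → turn -1·90°
n=2: pose=(1,2,S); sL=90, sR=90/17; mL=855/17, mR=810/17; mL+mR=1665/17 → advance +1; mR−mL=-45/17 → turn -1·90°
n=3: pose=(1,1,W); sL=9/2, sR=9/2; mL=27/4, mR=9/2; mL+mR=45/4 → advance +1; mR−mL=-9/4 → turn -1·90°
n=4: pose=(0,1,N); sL=90/29, sR=18; mL=567/29, mR=306/29; mL+mR=873/29 → advance +1; mR−mL=-9 → turn -1·90°
n=5: pose=(0,2,E); sL=9, sR=45; mL=99/2, mR=27; mL+mR=153/2 → advance +1; mR−mL=-45/2 → turn -1·90°
n=6: pose=(1,2,S); sL=90, sR=90/17; mL=855/17, mR=810/17; mL+mR=1665/17 → advance +1; mR−mL=-45/17 → turn -1·90°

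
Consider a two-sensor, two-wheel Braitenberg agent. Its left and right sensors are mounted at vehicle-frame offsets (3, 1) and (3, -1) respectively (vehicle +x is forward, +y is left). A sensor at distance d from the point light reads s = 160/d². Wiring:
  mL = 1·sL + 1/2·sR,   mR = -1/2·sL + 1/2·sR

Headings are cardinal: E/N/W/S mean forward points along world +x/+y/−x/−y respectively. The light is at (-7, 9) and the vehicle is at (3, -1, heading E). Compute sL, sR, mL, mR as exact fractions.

left sensor world pos  = (6, 0); dL² = 250
right sensor world pos = (6, -2); dR² = 290
sL = 160/250 = 16/25
sR = 160/290 = 16/29
mL = 1·sL + 1/2·sR = 664/725
mR = -1/2·sL + 1/2·sR = -32/725

16/25 16/29 664/725 -32/725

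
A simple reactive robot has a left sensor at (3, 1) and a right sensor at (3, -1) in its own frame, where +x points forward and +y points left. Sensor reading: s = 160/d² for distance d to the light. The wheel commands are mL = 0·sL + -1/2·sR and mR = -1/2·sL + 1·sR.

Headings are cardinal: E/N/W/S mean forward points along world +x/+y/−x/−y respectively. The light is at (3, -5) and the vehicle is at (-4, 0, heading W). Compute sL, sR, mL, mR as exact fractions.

left sensor world pos  = (-7, -1); dL² = 116
right sensor world pos = (-7, 1); dR² = 136
sL = 160/116 = 40/29
sR = 160/136 = 20/17
mL = 0·sL + -1/2·sR = -10/17
mR = -1/2·sL + 1·sR = 240/493

40/29 20/17 -10/17 240/493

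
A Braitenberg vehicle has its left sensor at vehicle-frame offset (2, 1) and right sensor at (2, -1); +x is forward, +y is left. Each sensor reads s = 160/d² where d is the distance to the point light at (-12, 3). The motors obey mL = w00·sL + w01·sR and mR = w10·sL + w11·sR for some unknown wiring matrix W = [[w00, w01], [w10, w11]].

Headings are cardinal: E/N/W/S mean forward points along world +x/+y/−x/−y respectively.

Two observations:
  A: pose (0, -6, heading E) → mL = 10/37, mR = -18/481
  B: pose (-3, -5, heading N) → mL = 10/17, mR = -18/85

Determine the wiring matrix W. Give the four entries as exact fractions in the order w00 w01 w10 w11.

obs A: pose=(0,-6,E) → sL=8/13, sR=20/37, mL=10/37, mR=-18/481
obs B: pose=(-3,-5,N) → sL=8/5, sR=20/17, mL=10/17, mR=-18/85
sensor matrix S = [[8/13, 20/37], [8/5, 20/17]]; det S = -1152/8177
solve [mL_A; mL_B] = S·[w00; w01] and [mR_A; mR_B] = S·[w10; w11]:
  w00 = 0, w01 = 1/2, w10 = -1/2, w11 = 1/2

0 1/2 -1/2 1/2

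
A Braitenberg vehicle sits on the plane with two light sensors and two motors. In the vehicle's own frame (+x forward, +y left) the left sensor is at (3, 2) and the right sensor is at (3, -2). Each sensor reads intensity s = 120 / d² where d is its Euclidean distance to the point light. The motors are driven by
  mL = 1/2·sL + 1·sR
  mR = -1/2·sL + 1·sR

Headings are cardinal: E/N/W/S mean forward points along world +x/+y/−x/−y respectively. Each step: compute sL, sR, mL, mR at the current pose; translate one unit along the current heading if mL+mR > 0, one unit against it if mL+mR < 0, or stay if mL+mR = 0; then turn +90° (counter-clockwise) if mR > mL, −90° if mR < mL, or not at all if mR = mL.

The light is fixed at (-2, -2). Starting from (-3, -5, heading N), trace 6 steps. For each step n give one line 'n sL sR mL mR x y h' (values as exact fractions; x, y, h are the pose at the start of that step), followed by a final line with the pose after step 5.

n=0: pose=(-3,-5,N); sL=40/3, sR=120; mL=380/3, mR=340/3; mL+mR=240 → advance +1; mR−mL=-40/3 → turn -1·90°
n=1: pose=(-3,-4,E); sL=30, sR=6; mL=21, mR=-9; mL+mR=12 → advance +1; mR−mL=-30 → turn -1·90°
n=2: pose=(-2,-4,S); sL=120/29, sR=120/29; mL=180/29, mR=60/29; mL+mR=240/29 → advance +1; mR−mL=-120/29 → turn -1·90°
n=3: pose=(-2,-5,W); sL=60/17, sR=12; mL=234/17, mR=174/17; mL+mR=24 → advance +1; mR−mL=-60/17 → turn -1·90°
n=4: pose=(-3,-5,N); sL=40/3, sR=120; mL=380/3, mR=340/3; mL+mR=240 → advance +1; mR−mL=-40/3 → turn -1·90°
n=5: pose=(-3,-4,E); sL=30, sR=6; mL=21, mR=-9; mL+mR=12 → advance +1; mR−mL=-30 → turn -1·90°

0 40/3 120 380/3 340/3 -3 -5 N
1 30 6 21 -9 -3 -4 E
2 120/29 120/29 180/29 60/29 -2 -4 S
3 60/17 12 234/17 174/17 -2 -5 W
4 40/3 120 380/3 340/3 -3 -5 N
5 30 6 21 -9 -3 -4 E
final -2 -4 S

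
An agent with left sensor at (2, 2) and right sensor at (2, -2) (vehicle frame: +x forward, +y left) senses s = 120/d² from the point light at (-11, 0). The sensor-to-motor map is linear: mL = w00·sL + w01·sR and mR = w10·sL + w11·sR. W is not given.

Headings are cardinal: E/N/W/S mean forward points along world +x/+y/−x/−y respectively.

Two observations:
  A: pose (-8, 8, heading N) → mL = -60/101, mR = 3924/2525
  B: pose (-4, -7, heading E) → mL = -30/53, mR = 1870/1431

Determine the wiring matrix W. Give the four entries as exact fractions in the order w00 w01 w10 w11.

-1/2 0 1/2 1

obs A: pose=(-8,8,N) → sL=120/101, sR=24/25, mL=-60/101, mR=3924/2525
obs B: pose=(-4,-7,E) → sL=60/53, sR=20/27, mL=-30/53, mR=1870/1431
sensor matrix S = [[120/101, 24/25], [60/53, 20/27]]; det S = -49792/240885
solve [mL_A; mL_B] = S·[w00; w01] and [mR_A; mR_B] = S·[w10; w11]:
  w00 = -1/2, w01 = 0, w10 = 1/2, w11 = 1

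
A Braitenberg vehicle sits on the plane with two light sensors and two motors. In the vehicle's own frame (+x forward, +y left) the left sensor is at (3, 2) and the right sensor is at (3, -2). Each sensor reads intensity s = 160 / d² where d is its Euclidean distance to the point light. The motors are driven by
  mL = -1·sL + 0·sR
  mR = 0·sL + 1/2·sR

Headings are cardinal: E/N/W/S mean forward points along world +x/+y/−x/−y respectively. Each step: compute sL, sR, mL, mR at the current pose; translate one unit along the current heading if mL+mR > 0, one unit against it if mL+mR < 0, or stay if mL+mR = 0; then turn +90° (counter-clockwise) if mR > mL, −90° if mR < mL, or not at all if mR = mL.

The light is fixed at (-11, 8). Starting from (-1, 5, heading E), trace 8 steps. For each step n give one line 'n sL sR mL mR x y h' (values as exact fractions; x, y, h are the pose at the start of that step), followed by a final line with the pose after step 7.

0 16/17 80/97 -16/17 40/97 -1 5 E
1 160/49 160/121 -160/49 80/121 -2 5 N
2 20/9 4 -20/9 2 -2 4 W
3 160/193 160/113 -160/193 80/113 -1 4 S
4 16/17 80/97 -16/17 40/97 -1 5 E
5 160/49 160/121 -160/49 80/121 -2 5 N
6 20/9 4 -20/9 2 -2 4 W
7 160/193 160/113 -160/193 80/113 -1 4 S
final -1 5 E

n=0: pose=(-1,5,E); sL=16/17, sR=80/97; mL=-16/17, mR=40/97; mL+mR=-872/1649 → advance -1; mR−mL=2232/1649 → turn +1·90°
n=1: pose=(-2,5,N); sL=160/49, sR=160/121; mL=-160/49, mR=80/121; mL+mR=-15440/5929 → advance -1; mR−mL=23280/5929 → turn +1·90°
n=2: pose=(-2,4,W); sL=20/9, sR=4; mL=-20/9, mR=2; mL+mR=-2/9 → advance -1; mR−mL=38/9 → turn +1·90°
n=3: pose=(-1,4,S); sL=160/193, sR=160/113; mL=-160/193, mR=80/113; mL+mR=-2640/21809 → advance -1; mR−mL=33520/21809 → turn +1·90°
n=4: pose=(-1,5,E); sL=16/17, sR=80/97; mL=-16/17, mR=40/97; mL+mR=-872/1649 → advance -1; mR−mL=2232/1649 → turn +1·90°
n=5: pose=(-2,5,N); sL=160/49, sR=160/121; mL=-160/49, mR=80/121; mL+mR=-15440/5929 → advance -1; mR−mL=23280/5929 → turn +1·90°
n=6: pose=(-2,4,W); sL=20/9, sR=4; mL=-20/9, mR=2; mL+mR=-2/9 → advance -1; mR−mL=38/9 → turn +1·90°
n=7: pose=(-1,4,S); sL=160/193, sR=160/113; mL=-160/193, mR=80/113; mL+mR=-2640/21809 → advance -1; mR−mL=33520/21809 → turn +1·90°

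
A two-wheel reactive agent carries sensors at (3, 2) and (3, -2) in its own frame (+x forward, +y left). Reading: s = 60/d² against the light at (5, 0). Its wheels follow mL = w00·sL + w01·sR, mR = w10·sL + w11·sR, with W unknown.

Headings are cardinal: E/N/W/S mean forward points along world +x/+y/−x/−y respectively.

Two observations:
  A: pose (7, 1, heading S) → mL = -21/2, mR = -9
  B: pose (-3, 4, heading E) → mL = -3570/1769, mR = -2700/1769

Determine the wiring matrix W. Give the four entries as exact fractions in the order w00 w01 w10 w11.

obs A: pose=(7,1,S) → sL=3, sR=15, mL=-21/2, mR=-9
obs B: pose=(-3,4,E) → sL=60/61, sR=60/29, mL=-3570/1769, mR=-2700/1769
sensor matrix S = [[3, 15], [60/61, 60/29]]; det S = -15120/1769
solve [mL_A; mL_B] = S·[w00; w01] and [mR_A; mR_B] = S·[w10; w11]:
  w00 = -1, w01 = -1/2, w10 = -1/2, w11 = -1/2

-1 -1/2 -1/2 -1/2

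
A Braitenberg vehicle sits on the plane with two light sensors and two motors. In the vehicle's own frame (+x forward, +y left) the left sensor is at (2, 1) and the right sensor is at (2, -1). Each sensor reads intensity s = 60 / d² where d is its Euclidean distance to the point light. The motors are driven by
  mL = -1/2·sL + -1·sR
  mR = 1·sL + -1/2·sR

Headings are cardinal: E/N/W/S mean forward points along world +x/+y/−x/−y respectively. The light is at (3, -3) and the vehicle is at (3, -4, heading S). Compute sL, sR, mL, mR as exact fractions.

6 6 -9 3

left sensor world pos  = (4, -6); dL² = 10
right sensor world pos = (2, -6); dR² = 10
sL = 60/10 = 6
sR = 60/10 = 6
mL = -1/2·sL + -1·sR = -9
mR = 1·sL + -1/2·sR = 3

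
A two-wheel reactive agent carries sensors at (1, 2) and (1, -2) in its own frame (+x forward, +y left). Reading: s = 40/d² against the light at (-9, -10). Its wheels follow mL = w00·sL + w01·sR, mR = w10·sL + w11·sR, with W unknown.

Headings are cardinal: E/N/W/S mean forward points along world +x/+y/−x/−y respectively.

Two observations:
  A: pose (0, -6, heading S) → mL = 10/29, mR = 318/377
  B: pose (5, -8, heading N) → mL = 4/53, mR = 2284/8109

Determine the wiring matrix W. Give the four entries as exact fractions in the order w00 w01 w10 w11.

0 1/2 1/2 1

obs A: pose=(0,-6,S) → sL=4/13, sR=20/29, mL=10/29, mR=318/377
obs B: pose=(5,-8,N) → sL=40/153, sR=8/53, mL=4/53, mR=2284/8109
sensor matrix S = [[4/13, 20/29], [40/153, 8/53]]; det S = -409216/3057093
solve [mL_A; mL_B] = S·[w00; w01] and [mR_A; mR_B] = S·[w10; w11]:
  w00 = 0, w01 = 1/2, w10 = 1/2, w11 = 1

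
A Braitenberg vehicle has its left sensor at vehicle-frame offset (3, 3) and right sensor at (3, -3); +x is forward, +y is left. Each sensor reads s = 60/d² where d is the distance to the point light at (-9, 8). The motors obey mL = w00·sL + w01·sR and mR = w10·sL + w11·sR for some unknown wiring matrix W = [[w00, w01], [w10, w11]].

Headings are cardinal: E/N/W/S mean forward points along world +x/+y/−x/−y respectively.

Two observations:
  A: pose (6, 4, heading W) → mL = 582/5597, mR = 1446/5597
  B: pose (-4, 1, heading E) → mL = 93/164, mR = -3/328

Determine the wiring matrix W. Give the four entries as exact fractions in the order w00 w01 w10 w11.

obs A: pose=(6,4,W) → sL=60/193, sR=12/29, mL=582/5597, mR=1446/5597
obs B: pose=(-4,1,E) → sL=3/4, sR=15/41, mL=93/164, mR=-3/328
sensor matrix S = [[60/193, 12/29], [3/4, 15/41]]; det S = -45117/229477
solve [mL_A; mL_B] = S·[w00; w01] and [mR_A; mR_B] = S·[w10; w11]:
  w00 = 1, w01 = -1/2, w10 = -1/2, w11 = 1

1 -1/2 -1/2 1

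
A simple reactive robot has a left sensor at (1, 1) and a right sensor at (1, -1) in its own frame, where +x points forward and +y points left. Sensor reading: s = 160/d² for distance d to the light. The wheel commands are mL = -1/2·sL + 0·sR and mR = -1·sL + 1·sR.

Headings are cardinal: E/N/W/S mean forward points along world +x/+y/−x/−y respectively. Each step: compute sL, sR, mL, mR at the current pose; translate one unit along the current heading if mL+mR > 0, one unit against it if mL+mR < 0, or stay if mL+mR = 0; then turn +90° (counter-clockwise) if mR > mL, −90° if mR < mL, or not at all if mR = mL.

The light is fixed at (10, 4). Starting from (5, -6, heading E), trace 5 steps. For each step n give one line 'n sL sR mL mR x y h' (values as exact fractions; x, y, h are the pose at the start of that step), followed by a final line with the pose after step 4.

n=0: pose=(5,-6,E); sL=160/97, sR=160/137; mL=-80/97, mR=-6400/13289; mL+mR=-17360/13289 → advance -1; mR−mL=4560/13289 → turn +1·90°
n=1: pose=(4,-6,N); sL=16/13, sR=80/53; mL=-8/13, mR=192/689; mL+mR=-232/689 → advance -1; mR−mL=616/689 → turn +1·90°
n=2: pose=(4,-7,W); sL=160/193, sR=160/149; mL=-80/193, mR=7040/28757; mL+mR=-4880/28757 → advance -1; mR−mL=18960/28757 → turn +1·90°
n=3: pose=(5,-7,S); sL=1, sR=8/9; mL=-1/2, mR=-1/9; mL+mR=-11/18 → advance -1; mR−mL=7/18 → turn +1·90°
n=4: pose=(5,-6,E); sL=160/97, sR=160/137; mL=-80/97, mR=-6400/13289; mL+mR=-17360/13289 → advance -1; mR−mL=4560/13289 → turn +1·90°

0 160/97 160/137 -80/97 -6400/13289 5 -6 E
1 16/13 80/53 -8/13 192/689 4 -6 N
2 160/193 160/149 -80/193 7040/28757 4 -7 W
3 1 8/9 -1/2 -1/9 5 -7 S
4 160/97 160/137 -80/97 -6400/13289 5 -6 E
final 4 -6 N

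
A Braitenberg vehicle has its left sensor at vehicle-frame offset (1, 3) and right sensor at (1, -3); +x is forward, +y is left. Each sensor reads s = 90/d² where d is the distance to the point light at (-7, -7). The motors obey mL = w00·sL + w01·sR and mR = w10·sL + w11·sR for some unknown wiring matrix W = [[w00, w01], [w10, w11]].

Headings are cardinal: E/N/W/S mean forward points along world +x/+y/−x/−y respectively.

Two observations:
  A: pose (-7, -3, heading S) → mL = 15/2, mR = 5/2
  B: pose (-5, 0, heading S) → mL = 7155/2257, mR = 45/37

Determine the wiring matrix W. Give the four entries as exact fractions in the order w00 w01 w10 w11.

obs A: pose=(-7,-3,S) → sL=5, sR=5, mL=15/2, mR=5/2
obs B: pose=(-5,0,S) → sL=90/61, sR=90/37, mL=7155/2257, mR=45/37
sensor matrix S = [[5, 5], [90/61, 90/37]]; det S = 10800/2257
solve [mL_A; mL_B] = S·[w00; w01] and [mR_A; mR_B] = S·[w10; w11]:
  w00 = 1/2, w01 = 1, w10 = 0, w11 = 1/2

1/2 1 0 1/2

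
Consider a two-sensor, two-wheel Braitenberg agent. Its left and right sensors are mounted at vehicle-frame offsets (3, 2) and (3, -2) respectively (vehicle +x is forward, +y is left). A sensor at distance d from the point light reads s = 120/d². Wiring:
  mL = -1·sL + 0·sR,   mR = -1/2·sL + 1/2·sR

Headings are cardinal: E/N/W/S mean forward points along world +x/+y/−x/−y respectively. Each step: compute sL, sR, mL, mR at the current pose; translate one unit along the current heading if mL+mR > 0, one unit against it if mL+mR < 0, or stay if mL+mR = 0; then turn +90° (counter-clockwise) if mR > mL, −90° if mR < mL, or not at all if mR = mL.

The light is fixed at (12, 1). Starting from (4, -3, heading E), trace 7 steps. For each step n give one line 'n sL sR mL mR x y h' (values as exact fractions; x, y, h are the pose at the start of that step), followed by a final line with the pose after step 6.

0 120/29 120/61 -120/29 -1920/1769 4 -3 E
1 60/61 12/5 -60/61 216/305 3 -3 N
2 120/193 40/51 -120/193 800/9843 3 -4 W
3 6/5 30/41 -6/5 -48/205 4 -4 S
4 120/29 120/61 -120/29 -1920/1769 4 -3 E
5 60/61 12/5 -60/61 216/305 3 -3 N
6 120/193 40/51 -120/193 800/9843 3 -4 W
final 4 -4 S

n=0: pose=(4,-3,E); sL=120/29, sR=120/61; mL=-120/29, mR=-1920/1769; mL+mR=-9240/1769 → advance -1; mR−mL=5400/1769 → turn +1·90°
n=1: pose=(3,-3,N); sL=60/61, sR=12/5; mL=-60/61, mR=216/305; mL+mR=-84/305 → advance -1; mR−mL=516/305 → turn +1·90°
n=2: pose=(3,-4,W); sL=120/193, sR=40/51; mL=-120/193, mR=800/9843; mL+mR=-5320/9843 → advance -1; mR−mL=6920/9843 → turn +1·90°
n=3: pose=(4,-4,S); sL=6/5, sR=30/41; mL=-6/5, mR=-48/205; mL+mR=-294/205 → advance -1; mR−mL=198/205 → turn +1·90°
n=4: pose=(4,-3,E); sL=120/29, sR=120/61; mL=-120/29, mR=-1920/1769; mL+mR=-9240/1769 → advance -1; mR−mL=5400/1769 → turn +1·90°
n=5: pose=(3,-3,N); sL=60/61, sR=12/5; mL=-60/61, mR=216/305; mL+mR=-84/305 → advance -1; mR−mL=516/305 → turn +1·90°
n=6: pose=(3,-4,W); sL=120/193, sR=40/51; mL=-120/193, mR=800/9843; mL+mR=-5320/9843 → advance -1; mR−mL=6920/9843 → turn +1·90°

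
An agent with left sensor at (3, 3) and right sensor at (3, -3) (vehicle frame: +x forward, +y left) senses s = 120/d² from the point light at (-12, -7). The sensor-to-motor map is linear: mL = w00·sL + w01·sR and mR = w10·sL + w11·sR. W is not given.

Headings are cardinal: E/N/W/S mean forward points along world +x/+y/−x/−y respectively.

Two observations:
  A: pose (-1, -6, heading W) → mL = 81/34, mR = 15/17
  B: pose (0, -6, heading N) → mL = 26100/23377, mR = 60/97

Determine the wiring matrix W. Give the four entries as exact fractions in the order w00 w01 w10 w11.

obs A: pose=(-1,-6,W) → sL=30/17, sR=3/2, mL=81/34, mR=15/17
obs B: pose=(0,-6,N) → sL=120/97, sR=120/241, mL=26100/23377, mR=60/97
sensor matrix S = [[30/17, 3/2], [120/97, 120/241]]; det S = -388260/397409
solve [mL_A; mL_B] = S·[w00; w01] and [mR_A; mR_B] = S·[w10; w11]:
  w00 = 1/2, w01 = 1, w10 = 1/2, w11 = 0

1/2 1 1/2 0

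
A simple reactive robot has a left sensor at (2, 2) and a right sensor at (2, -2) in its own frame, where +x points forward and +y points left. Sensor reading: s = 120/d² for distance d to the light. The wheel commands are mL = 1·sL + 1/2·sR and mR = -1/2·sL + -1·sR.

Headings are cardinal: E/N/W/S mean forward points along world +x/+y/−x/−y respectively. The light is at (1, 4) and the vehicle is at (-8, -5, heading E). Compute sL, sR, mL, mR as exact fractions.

left sensor world pos  = (-6, -3); dL² = 98
right sensor world pos = (-6, -7); dR² = 170
sL = 120/98 = 60/49
sR = 120/170 = 12/17
mL = 1·sL + 1/2·sR = 1314/833
mR = -1/2·sL + -1·sR = -1098/833

60/49 12/17 1314/833 -1098/833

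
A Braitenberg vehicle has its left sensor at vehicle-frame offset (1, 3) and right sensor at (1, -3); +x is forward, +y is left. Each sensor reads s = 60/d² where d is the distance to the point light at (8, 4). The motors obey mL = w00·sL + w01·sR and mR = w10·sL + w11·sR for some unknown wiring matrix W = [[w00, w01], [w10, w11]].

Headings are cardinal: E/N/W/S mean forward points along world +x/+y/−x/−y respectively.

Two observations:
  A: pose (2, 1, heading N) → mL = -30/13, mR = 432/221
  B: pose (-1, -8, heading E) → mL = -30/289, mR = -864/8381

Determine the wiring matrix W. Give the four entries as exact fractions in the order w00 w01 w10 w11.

0 -1/2 -1/2 1/2

obs A: pose=(2,1,N) → sL=12/17, sR=60/13, mL=-30/13, mR=432/221
obs B: pose=(-1,-8,E) → sL=12/29, sR=60/289, mL=-30/289, mR=-864/8381
sensor matrix S = [[12/17, 60/13], [12/29, 60/289]]; det S = -3265920/1852201
solve [mL_A; mL_B] = S·[w00; w01] and [mR_A; mR_B] = S·[w10; w11]:
  w00 = 0, w01 = -1/2, w10 = -1/2, w11 = 1/2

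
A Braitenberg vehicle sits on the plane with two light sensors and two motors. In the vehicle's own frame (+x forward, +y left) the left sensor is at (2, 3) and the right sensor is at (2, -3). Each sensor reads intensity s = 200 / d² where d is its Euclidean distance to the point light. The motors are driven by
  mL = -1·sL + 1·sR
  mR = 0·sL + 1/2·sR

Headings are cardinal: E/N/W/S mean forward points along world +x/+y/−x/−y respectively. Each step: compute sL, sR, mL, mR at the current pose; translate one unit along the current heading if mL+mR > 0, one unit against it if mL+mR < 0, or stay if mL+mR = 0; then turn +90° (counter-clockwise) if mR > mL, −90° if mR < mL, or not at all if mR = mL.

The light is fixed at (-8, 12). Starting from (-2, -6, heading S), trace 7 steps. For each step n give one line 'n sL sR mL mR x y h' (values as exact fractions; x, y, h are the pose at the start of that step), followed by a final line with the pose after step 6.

n=0: pose=(-2,-6,S); sL=200/481, sR=200/409; mL=14400/196729, mR=100/409; mL+mR=62500/196729 → advance +1; mR−mL=33700/196729 → turn +1·90°
n=1: pose=(-2,-7,E); sL=5/8, sR=50/137; mL=-285/1096, mR=25/137; mL+mR=-85/1096 → advance -1; mR−mL=485/1096 → turn +1·90°
n=2: pose=(-3,-7,N); sL=200/293, sR=200/353; mL=-12000/103429, mR=100/353; mL+mR=17300/103429 → advance +1; mR−mL=41300/103429 → turn +1·90°
n=3: pose=(-3,-6,W); sL=4/9, sR=100/117; mL=16/39, mR=50/117; mL+mR=98/117 → advance +1; mR−mL=2/117 → turn +1·90°
n=4: pose=(-4,-6,S); sL=200/449, sR=200/401; mL=9600/180049, mR=100/401; mL+mR=54500/180049 → advance +1; mR−mL=35300/180049 → turn +1·90°
n=5: pose=(-4,-7,E); sL=50/73, sR=5/13; mL=-285/949, mR=5/26; mL+mR=-205/1898 → advance -1; mR−mL=935/1898 → turn +1·90°
n=6: pose=(-5,-7,N); sL=200/289, sR=8/13; mL=-288/3757, mR=4/13; mL+mR=868/3757 → advance +1; mR−mL=1444/3757 → turn +1·90°

0 200/481 200/409 14400/196729 100/409 -2 -6 S
1 5/8 50/137 -285/1096 25/137 -2 -7 E
2 200/293 200/353 -12000/103429 100/353 -3 -7 N
3 4/9 100/117 16/39 50/117 -3 -6 W
4 200/449 200/401 9600/180049 100/401 -4 -6 S
5 50/73 5/13 -285/949 5/26 -4 -7 E
6 200/289 8/13 -288/3757 4/13 -5 -7 N
final -5 -6 W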